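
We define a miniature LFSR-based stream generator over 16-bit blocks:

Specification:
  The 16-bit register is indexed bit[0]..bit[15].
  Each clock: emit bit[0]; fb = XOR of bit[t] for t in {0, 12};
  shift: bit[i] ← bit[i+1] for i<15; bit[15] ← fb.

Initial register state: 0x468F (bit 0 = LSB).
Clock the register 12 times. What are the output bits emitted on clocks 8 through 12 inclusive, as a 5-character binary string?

10110

reg_0 = 0x468F
clock 1: out=1, reg = 0xA347
clock 2: out=1, reg = 0xD1A3
clock 3: out=1, reg = 0x68D1
clock 4: out=1, reg = 0xB468
clock 5: out=0, reg = 0xDA34
clock 6: out=0, reg = 0xED1A
clock 7: out=0, reg = 0x768D
clock 8: out=1, reg = 0x3B46
clock 9: out=0, reg = 0x9DA3
clock 10: out=1, reg = 0x4ED1
clock 11: out=1, reg = 0xA768
clock 12: out=0, reg = 0x53B4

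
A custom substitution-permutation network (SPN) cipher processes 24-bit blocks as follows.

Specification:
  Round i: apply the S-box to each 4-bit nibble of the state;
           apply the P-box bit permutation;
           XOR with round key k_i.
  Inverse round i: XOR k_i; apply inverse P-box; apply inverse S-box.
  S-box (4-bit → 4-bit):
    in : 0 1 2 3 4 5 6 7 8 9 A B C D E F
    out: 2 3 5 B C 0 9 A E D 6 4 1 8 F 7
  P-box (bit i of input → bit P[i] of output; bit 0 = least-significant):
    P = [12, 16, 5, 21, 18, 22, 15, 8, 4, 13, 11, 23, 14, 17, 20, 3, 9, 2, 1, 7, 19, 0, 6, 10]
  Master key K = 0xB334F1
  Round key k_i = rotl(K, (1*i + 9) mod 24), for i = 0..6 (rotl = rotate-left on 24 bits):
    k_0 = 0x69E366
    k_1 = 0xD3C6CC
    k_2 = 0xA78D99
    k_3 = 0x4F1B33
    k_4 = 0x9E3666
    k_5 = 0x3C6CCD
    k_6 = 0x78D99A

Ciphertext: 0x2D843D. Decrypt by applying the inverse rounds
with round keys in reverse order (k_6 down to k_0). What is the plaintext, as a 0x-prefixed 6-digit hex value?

0x42F984

s_0 = ciphertext = 0x2D843D
s_1 = InvRound(s_0, k_6) = 0x782B3F
s_2 = InvRound(s_1, k_5) = 0x49CC3B
s_3 = InvRound(s_2, k_4) = 0xA1EEF1
s_4 = InvRound(s_3, k_3) = 0x9417E6
s_5 = InvRound(s_4, k_2) = 0xAF82BE
s_6 = InvRound(s_5, k_1) = 0x9B2C14
s_7 = InvRound(s_6, k_0) = 0x42F984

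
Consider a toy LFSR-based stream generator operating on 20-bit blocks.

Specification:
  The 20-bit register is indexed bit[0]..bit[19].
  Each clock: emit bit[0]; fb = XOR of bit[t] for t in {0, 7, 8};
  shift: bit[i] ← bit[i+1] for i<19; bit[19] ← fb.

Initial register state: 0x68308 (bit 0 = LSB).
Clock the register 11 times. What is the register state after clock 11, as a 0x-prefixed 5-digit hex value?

reg_0 = 0x68308
clock 1: out=0, reg = 0xB4184
clock 2: out=0, reg = 0x5A0C2
clock 3: out=0, reg = 0xAD061
clock 4: out=1, reg = 0xD6830
clock 5: out=0, reg = 0x6B418
clock 6: out=0, reg = 0x35A0C
clock 7: out=0, reg = 0x1AD06
clock 8: out=0, reg = 0x8D683
clock 9: out=1, reg = 0x46B41
clock 10: out=1, reg = 0x235A0
clock 11: out=0, reg = 0x11AD0

0x11AD0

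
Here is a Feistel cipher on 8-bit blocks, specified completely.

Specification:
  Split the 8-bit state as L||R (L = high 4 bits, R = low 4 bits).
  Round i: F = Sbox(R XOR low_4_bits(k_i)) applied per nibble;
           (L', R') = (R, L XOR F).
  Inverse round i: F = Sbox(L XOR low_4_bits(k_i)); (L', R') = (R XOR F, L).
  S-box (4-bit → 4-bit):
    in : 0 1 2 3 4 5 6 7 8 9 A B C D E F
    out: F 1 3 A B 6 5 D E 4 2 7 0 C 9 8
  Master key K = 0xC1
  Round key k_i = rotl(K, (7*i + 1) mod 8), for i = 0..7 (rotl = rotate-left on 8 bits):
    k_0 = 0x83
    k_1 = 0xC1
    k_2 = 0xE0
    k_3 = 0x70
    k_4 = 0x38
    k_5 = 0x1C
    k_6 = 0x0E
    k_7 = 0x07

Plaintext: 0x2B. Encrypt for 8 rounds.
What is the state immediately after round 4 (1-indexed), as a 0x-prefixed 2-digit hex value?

s_0 = plaintext = 0x2B
s_1 = Round(s_0, k_0) = 0xBC
s_2 = Round(s_1, k_1) = 0xC7
s_3 = Round(s_2, k_2) = 0x71
s_4 = Round(s_3, k_3) = 0x16
s_5 = Round(s_4, k_4) = 0x68
s_6 = Round(s_5, k_5) = 0x8D
s_7 = Round(s_6, k_6) = 0xD2
s_8 = Round(s_7, k_7) = 0x2B

0x16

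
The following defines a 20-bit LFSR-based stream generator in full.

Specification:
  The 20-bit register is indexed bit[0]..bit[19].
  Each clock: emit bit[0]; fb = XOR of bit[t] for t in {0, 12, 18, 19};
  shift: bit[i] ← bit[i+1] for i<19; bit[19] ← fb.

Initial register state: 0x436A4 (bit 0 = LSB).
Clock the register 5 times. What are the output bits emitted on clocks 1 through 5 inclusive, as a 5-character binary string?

reg_0 = 0x436A4
clock 1: out=0, reg = 0x21B52
clock 2: out=0, reg = 0x90DA9
clock 3: out=1, reg = 0x486D4
clock 4: out=0, reg = 0xA436A
clock 5: out=0, reg = 0xD21B5

00100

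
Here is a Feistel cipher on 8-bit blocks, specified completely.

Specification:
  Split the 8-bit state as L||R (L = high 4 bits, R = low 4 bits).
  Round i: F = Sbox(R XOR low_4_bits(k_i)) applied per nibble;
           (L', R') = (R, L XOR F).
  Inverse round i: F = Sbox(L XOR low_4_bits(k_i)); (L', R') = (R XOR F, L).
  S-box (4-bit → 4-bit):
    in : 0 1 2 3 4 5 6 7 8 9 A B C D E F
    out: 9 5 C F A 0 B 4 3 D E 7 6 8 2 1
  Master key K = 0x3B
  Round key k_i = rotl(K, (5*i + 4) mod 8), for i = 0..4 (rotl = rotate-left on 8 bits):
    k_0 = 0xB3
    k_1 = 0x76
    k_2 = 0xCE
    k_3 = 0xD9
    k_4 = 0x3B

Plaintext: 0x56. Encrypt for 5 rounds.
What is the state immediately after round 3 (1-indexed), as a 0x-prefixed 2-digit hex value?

s_0 = plaintext = 0x56
s_1 = Round(s_0, k_0) = 0x65
s_2 = Round(s_1, k_1) = 0x59
s_3 = Round(s_2, k_2) = 0x91
s_4 = Round(s_3, k_3) = 0x1A
s_5 = Round(s_4, k_4) = 0xA4

0x91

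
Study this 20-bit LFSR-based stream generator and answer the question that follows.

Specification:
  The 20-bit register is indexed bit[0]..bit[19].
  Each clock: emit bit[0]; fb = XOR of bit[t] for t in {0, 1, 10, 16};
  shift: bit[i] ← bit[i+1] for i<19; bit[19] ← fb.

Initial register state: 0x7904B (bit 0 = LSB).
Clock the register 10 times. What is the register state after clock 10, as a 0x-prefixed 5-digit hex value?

reg_0 = 0x7904B
clock 1: out=1, reg = 0xBC825
clock 2: out=1, reg = 0x5E412
clock 3: out=0, reg = 0xAF209
clock 4: out=1, reg = 0xD7904
clock 5: out=0, reg = 0xEBC82
clock 6: out=0, reg = 0x75E41
clock 7: out=1, reg = 0xBAF20
clock 8: out=0, reg = 0x5D790
clock 9: out=0, reg = 0x2EBC8
clock 10: out=0, reg = 0x175E4

0x175E4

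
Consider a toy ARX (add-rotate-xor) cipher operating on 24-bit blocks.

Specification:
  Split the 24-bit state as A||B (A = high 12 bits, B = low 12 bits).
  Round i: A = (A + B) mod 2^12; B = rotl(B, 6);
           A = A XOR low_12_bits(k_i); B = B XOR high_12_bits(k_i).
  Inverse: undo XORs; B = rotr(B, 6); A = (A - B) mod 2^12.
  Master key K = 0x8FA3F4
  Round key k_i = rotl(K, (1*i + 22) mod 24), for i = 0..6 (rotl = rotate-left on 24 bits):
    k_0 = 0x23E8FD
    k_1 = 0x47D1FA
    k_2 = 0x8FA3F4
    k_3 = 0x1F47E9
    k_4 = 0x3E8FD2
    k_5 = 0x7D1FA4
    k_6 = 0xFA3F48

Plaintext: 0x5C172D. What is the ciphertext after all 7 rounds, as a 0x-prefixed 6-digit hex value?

s_0 = plaintext = 0x5C172D
s_1 = Round(s_0, k_0) = 0x413962
s_2 = Round(s_1, k_1) = 0xC8FCD8
s_3 = Round(s_2, k_2) = 0xA93EC9
s_4 = Round(s_3, k_3) = 0xEB538F
s_5 = Round(s_4, k_4) = 0xD96026
s_6 = Round(s_5, k_5) = 0x218E51
s_7 = Round(s_6, k_6) = 0xF21BDA

0xF21BDA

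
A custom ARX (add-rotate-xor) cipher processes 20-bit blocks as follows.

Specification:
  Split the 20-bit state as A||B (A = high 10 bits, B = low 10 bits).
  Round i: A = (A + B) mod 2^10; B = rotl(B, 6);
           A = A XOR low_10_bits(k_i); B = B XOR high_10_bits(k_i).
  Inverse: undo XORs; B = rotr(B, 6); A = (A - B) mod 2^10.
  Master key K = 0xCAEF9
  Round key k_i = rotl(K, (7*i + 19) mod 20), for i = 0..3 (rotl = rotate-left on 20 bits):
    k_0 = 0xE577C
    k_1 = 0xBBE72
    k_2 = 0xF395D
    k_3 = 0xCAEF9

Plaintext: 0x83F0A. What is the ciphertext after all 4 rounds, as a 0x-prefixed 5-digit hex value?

0xD9260

s_0 = plaintext = 0x83F0A
s_1 = Round(s_0, k_0) = 0x99525
s_2 = Round(s_1, k_1) = 0x7E3BD
s_3 = Round(s_2, k_2) = 0x3A0B5
s_4 = Round(s_3, k_3) = 0xD9260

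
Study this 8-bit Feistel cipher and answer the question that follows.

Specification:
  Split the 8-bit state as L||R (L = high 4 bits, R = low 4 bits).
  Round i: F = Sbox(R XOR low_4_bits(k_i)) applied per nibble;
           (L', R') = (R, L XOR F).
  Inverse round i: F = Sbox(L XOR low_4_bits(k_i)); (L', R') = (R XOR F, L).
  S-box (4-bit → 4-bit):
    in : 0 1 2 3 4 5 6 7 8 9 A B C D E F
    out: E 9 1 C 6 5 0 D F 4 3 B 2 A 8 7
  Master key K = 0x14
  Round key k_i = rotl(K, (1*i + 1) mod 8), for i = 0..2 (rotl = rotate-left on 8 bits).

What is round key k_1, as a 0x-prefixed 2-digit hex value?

0x50

K = 0x14
k_0 = rotl(K, (1*0+1) mod 8) = rotl(K, 1) = 0x28
k_1 = rotl(K, (1*1+1) mod 8) = rotl(K, 2) = 0x50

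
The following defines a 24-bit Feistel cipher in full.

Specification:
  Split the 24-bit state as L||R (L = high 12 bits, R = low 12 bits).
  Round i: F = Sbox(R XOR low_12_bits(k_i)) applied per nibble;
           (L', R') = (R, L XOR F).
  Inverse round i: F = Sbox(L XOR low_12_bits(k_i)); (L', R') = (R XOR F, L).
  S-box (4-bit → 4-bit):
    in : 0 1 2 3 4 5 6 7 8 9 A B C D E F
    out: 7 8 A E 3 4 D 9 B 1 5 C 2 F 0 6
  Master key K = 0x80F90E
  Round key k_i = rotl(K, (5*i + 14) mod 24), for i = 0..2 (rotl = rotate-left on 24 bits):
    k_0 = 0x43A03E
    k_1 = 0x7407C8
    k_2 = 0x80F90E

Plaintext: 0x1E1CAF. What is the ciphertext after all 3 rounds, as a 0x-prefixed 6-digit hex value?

s_0 = plaintext = 0x1E1CAF
s_1 = Round(s_0, k_0) = 0xCAF3F9
s_2 = Round(s_1, k_1) = 0x3F9F47
s_3 = Round(s_2, k_2) = 0xF47EC8

0xF47EC8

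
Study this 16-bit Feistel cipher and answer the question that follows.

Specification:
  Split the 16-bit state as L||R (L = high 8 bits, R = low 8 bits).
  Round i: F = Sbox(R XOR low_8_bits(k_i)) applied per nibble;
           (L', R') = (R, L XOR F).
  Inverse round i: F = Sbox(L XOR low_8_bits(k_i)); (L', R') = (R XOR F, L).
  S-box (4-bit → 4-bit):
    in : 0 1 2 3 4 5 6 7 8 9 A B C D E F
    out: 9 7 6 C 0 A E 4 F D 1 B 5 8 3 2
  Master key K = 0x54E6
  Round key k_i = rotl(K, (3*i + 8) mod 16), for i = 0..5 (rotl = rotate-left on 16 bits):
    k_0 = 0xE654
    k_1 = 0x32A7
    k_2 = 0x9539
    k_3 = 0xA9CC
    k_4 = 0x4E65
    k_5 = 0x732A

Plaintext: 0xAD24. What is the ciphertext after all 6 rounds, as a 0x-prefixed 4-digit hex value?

0xA171

s_0 = plaintext = 0xAD24
s_1 = Round(s_0, k_0) = 0x24E4
s_2 = Round(s_1, k_1) = 0xE428
s_3 = Round(s_2, k_2) = 0x2893
s_4 = Round(s_3, k_3) = 0x938A
s_5 = Round(s_4, k_4) = 0x8AA1
s_6 = Round(s_5, k_5) = 0xA171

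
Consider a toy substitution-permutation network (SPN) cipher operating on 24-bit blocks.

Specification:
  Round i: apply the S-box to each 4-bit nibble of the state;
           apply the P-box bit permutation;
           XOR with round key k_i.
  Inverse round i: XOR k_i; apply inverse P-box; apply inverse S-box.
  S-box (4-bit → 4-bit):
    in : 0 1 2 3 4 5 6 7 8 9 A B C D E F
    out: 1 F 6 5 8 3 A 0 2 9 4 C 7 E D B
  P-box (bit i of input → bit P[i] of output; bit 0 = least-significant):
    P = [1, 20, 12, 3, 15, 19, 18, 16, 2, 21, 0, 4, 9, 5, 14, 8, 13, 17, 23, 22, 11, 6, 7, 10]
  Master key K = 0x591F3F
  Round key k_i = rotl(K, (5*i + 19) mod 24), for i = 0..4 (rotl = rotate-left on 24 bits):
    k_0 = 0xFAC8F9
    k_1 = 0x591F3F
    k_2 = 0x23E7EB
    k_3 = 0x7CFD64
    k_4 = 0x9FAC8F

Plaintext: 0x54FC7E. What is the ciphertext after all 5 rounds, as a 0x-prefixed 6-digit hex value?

0x4A92C0

s_0 = plaintext = 0x54FC7E
s_1 = Round(s_0, k_0) = 0x9AD396
s_2 = Round(s_1, k_1) = 0xC8D212
s_3 = Round(s_2, k_2) = 0x1C3E0A
s_4 = Round(s_3, k_3) = 0xFE03B1
s_5 = Round(s_4, k_4) = 0x4A92C0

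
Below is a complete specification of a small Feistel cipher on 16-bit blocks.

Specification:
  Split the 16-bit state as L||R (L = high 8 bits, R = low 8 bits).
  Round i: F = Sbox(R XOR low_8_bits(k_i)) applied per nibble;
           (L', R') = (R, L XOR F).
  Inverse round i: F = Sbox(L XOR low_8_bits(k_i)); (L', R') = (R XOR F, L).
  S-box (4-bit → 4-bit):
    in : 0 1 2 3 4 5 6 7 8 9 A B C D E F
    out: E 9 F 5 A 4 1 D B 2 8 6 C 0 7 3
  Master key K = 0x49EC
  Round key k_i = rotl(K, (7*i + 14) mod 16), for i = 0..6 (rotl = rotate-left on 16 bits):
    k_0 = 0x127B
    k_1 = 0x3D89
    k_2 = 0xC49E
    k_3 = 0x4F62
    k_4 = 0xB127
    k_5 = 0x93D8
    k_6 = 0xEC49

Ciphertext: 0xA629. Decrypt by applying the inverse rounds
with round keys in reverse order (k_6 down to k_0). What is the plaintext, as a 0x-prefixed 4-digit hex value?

0x168D

s_0 = ciphertext = 0xA629
s_1 = InvRound(s_0, k_6) = 0x5AA6
s_2 = InvRound(s_1, k_5) = 0x195A
s_3 = InvRound(s_2, k_4) = 0x0D19
s_4 = InvRound(s_3, k_3) = 0x0A0D
s_5 = InvRound(s_4, k_2) = 0x270A
s_6 = InvRound(s_5, k_1) = 0x8D27
s_7 = InvRound(s_6, k_0) = 0x168D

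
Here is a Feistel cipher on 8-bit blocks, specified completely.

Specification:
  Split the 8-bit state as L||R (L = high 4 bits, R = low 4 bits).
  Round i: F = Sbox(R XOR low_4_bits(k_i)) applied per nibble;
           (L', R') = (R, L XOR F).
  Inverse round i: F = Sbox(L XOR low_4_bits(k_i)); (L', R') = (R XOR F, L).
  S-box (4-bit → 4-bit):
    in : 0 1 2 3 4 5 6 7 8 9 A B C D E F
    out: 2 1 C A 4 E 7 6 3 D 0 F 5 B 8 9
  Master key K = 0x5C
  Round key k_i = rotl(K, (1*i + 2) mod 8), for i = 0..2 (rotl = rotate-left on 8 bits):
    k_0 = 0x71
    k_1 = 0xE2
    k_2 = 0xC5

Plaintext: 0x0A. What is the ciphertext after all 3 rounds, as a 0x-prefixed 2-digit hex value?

0x1B

s_0 = plaintext = 0x0A
s_1 = Round(s_0, k_0) = 0xAF
s_2 = Round(s_1, k_1) = 0xF1
s_3 = Round(s_2, k_2) = 0x1B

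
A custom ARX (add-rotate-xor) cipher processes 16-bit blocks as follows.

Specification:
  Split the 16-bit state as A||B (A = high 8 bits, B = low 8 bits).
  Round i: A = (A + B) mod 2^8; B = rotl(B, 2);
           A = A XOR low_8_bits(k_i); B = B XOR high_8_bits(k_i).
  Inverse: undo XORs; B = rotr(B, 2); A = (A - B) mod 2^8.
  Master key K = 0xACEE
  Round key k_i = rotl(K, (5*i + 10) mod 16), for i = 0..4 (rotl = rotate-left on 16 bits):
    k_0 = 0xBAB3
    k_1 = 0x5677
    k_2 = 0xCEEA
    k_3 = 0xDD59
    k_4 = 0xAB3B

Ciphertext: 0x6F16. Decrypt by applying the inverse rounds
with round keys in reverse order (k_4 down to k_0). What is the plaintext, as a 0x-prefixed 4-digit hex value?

s_0 = ciphertext = 0x6F16
s_1 = InvRound(s_0, k_4) = 0xE56F
s_2 = InvRound(s_1, k_3) = 0x10AC
s_3 = InvRound(s_2, k_2) = 0x6298
s_4 = InvRound(s_3, k_1) = 0x62B3
s_5 = InvRound(s_4, k_0) = 0x8F42

0x8F42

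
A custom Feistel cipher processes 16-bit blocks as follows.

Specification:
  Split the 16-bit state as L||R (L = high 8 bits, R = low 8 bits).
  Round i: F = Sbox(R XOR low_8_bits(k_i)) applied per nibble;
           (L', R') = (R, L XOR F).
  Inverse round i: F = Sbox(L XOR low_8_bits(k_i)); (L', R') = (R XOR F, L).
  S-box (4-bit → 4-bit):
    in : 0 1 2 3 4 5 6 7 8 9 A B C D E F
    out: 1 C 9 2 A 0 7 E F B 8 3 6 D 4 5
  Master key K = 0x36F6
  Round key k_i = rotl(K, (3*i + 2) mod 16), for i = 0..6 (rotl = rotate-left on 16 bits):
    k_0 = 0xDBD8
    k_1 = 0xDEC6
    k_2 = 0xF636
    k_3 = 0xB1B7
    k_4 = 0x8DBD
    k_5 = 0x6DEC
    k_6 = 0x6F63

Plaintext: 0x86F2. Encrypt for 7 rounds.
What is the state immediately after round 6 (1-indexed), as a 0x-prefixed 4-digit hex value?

0x92B1

s_0 = plaintext = 0x86F2
s_1 = Round(s_0, k_0) = 0xF21E
s_2 = Round(s_1, k_1) = 0x1E2D
s_3 = Round(s_2, k_2) = 0x2DDD
s_4 = Round(s_3, k_3) = 0xDD55
s_5 = Round(s_4, k_4) = 0x5592
s_6 = Round(s_5, k_5) = 0x92B1
s_7 = Round(s_6, k_6) = 0xB14B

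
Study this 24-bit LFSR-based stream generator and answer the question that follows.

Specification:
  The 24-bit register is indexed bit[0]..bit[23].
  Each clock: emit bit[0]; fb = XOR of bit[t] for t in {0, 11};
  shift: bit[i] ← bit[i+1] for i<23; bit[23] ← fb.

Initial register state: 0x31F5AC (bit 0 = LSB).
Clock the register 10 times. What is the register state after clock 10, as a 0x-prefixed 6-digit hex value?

reg_0 = 0x31F5AC
clock 1: out=0, reg = 0x18FAD6
clock 2: out=0, reg = 0x8C7D6B
clock 3: out=1, reg = 0x463EB5
clock 4: out=1, reg = 0x231F5A
clock 5: out=0, reg = 0x918FAD
clock 6: out=1, reg = 0x48C7D6
clock 7: out=0, reg = 0x2463EB
clock 8: out=1, reg = 0x9231F5
clock 9: out=1, reg = 0xC918FA
clock 10: out=0, reg = 0xE48C7D

0xE48C7D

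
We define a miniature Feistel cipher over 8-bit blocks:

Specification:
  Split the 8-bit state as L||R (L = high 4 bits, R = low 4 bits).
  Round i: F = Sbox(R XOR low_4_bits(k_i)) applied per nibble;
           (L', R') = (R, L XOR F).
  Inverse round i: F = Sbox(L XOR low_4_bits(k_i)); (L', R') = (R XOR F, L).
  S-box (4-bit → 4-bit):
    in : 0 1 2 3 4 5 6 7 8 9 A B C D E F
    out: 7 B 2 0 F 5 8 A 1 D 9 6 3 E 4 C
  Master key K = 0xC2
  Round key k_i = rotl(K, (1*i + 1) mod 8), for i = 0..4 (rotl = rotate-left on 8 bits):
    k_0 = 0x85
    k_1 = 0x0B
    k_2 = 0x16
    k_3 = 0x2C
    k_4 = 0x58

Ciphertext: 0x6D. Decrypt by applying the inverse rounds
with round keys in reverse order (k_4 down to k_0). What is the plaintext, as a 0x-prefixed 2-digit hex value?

0xF9

s_0 = ciphertext = 0x6D
s_1 = InvRound(s_0, k_4) = 0x96
s_2 = InvRound(s_1, k_3) = 0x39
s_3 = InvRound(s_2, k_2) = 0xC3
s_4 = InvRound(s_3, k_1) = 0x9C
s_5 = InvRound(s_4, k_0) = 0xF9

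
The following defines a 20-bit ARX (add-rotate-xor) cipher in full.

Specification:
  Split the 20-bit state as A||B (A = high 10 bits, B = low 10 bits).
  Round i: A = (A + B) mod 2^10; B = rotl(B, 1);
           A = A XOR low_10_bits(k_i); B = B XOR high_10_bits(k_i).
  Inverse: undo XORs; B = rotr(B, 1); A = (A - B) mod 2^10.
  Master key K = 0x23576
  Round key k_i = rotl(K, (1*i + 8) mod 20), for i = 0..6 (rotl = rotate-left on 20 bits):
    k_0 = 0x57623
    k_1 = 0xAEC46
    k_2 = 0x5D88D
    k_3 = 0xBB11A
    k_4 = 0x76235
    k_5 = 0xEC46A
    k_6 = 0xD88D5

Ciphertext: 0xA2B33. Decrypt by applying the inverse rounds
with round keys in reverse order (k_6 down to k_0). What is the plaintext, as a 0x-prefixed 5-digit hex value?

0xBDF98

s_0 = ciphertext = 0xA2B33
s_1 = InvRound(s_0, k_6) = 0x0DE28
s_2 = InvRound(s_1, k_5) = 0x646CC
s_3 = InvRound(s_2, k_4) = 0x8698A
s_4 = InvRound(s_3, k_3) = 0x535B3
s_5 = InvRound(s_4, k_2) = 0xD7A62
s_6 = InvRound(s_5, k_1) = 0x2B26C
s_7 = InvRound(s_6, k_0) = 0xBDF98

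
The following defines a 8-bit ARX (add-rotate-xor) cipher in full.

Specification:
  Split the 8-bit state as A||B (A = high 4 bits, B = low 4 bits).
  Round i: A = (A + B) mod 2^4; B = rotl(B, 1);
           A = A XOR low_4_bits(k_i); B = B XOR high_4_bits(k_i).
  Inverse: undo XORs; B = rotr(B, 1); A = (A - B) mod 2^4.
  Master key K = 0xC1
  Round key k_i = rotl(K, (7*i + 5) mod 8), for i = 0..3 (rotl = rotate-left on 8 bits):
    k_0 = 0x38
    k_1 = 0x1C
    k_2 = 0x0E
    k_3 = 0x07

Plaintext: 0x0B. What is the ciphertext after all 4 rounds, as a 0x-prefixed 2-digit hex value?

0xA6

s_0 = plaintext = 0x0B
s_1 = Round(s_0, k_0) = 0x34
s_2 = Round(s_1, k_1) = 0xB9
s_3 = Round(s_2, k_2) = 0xA3
s_4 = Round(s_3, k_3) = 0xA6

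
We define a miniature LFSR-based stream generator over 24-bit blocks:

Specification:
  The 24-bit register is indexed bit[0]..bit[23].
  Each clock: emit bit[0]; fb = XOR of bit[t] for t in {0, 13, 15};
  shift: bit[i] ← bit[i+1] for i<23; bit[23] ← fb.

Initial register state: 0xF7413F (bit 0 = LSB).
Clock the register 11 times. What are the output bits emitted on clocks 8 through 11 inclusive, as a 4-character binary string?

0100

reg_0 = 0xF7413F
clock 1: out=1, reg = 0xFBA09F
clock 2: out=1, reg = 0xFDD04F
clock 3: out=1, reg = 0x7EE827
clock 4: out=1, reg = 0xBF7413
clock 5: out=1, reg = 0x5FBA09
clock 6: out=1, reg = 0xAFDD04
clock 7: out=0, reg = 0xD7EE82
clock 8: out=0, reg = 0x6BF741
clock 9: out=1, reg = 0xB5FBA0
clock 10: out=0, reg = 0x5AFDD0
clock 11: out=0, reg = 0x2D7EE8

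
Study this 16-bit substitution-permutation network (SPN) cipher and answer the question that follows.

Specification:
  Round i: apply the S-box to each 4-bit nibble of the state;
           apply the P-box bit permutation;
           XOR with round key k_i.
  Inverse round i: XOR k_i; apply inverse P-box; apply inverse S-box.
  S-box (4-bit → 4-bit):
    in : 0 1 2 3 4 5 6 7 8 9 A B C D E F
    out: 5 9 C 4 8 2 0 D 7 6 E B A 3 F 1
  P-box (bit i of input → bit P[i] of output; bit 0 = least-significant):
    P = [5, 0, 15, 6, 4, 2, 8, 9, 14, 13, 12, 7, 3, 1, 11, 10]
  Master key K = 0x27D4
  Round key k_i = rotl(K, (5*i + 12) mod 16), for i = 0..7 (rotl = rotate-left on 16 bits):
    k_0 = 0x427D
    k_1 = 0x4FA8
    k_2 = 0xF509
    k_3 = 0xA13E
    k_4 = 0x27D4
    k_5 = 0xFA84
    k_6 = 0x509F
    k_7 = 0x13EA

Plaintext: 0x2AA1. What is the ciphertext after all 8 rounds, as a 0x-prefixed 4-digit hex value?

0xF51F

s_0 = plaintext = 0x2AA1
s_1 = Round(s_0, k_0) = 0x7D99
s_2 = Round(s_1, k_1) = 0xA2A5
s_3 = Round(s_2, k_2) = 0xEA8E
s_4 = Round(s_3, k_3) = 0x1CC1
s_5 = Round(s_4, k_4) = 0x0138
s_6 = Round(s_5, k_5) = 0x332D
s_7 = Round(s_6, k_6) = 0x4BBE
s_8 = Round(s_7, k_7) = 0xF51F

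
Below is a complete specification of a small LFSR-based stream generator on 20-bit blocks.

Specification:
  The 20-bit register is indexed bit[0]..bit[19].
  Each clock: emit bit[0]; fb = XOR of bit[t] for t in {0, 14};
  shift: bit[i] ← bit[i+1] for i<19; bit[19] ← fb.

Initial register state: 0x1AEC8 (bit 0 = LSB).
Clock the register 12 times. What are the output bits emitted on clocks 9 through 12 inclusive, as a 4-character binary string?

0111

reg_0 = 0x1AEC8
clock 1: out=0, reg = 0x0D764
clock 2: out=0, reg = 0x86BB2
clock 3: out=0, reg = 0xC35D9
clock 4: out=1, reg = 0xE1AEC
clock 5: out=0, reg = 0x70D76
clock 6: out=0, reg = 0x386BB
clock 7: out=1, reg = 0x9C35D
clock 8: out=1, reg = 0x4E1AE
clock 9: out=0, reg = 0xA70D7
clock 10: out=1, reg = 0x5386B
clock 11: out=1, reg = 0xA9C35
clock 12: out=1, reg = 0xD4E1A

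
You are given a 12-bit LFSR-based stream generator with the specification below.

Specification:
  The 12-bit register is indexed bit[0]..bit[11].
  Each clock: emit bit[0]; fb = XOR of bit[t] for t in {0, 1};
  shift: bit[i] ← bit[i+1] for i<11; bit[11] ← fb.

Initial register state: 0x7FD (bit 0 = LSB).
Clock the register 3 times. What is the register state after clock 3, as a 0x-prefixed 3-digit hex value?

reg_0 = 0x7FD
clock 1: out=1, reg = 0xBFE
clock 2: out=0, reg = 0xDFF
clock 3: out=1, reg = 0x6FF

0x6FF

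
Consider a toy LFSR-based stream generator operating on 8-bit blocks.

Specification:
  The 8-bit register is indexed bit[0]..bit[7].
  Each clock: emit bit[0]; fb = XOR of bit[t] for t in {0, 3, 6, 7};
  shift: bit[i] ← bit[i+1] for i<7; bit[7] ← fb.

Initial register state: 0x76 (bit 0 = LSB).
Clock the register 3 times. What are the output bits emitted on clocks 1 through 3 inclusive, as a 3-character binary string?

reg_0 = 0x76
clock 1: out=0, reg = 0xBB
clock 2: out=1, reg = 0xDD
clock 3: out=1, reg = 0x6E

011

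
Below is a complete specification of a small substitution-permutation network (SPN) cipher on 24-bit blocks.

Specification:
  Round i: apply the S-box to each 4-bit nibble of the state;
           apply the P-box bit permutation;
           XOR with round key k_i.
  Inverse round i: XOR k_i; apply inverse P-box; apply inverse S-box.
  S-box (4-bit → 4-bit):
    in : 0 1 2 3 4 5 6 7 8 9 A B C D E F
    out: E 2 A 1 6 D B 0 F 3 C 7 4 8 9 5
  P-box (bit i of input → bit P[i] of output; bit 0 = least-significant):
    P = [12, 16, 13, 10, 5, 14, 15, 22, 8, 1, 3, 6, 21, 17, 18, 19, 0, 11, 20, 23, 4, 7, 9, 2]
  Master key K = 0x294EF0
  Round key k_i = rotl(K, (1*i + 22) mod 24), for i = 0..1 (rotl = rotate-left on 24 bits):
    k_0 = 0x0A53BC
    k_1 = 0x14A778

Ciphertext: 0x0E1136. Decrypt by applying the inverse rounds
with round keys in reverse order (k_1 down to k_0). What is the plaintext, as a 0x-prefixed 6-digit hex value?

s_0 = ciphertext = 0x0E1136
s_1 = InvRound(s_0, k_1) = 0xAC20C5
s_2 = InvRound(s_1, k_0) = 0xFEB59F

0xFEB59F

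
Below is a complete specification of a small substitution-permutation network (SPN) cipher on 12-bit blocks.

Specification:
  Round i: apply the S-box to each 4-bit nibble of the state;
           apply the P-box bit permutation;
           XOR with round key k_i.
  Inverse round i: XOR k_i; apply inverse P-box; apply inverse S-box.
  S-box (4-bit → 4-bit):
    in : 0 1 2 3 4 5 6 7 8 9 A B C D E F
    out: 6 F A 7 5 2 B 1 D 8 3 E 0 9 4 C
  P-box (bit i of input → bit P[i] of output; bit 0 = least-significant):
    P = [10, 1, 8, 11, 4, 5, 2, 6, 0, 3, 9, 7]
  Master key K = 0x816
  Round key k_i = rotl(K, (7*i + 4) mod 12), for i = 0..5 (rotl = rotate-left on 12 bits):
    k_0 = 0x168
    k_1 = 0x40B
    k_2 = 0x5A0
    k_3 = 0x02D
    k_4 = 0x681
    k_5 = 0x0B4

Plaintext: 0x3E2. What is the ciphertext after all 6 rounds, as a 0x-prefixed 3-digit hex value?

s_0 = plaintext = 0x3E2
s_1 = Round(s_0, k_0) = 0xB67
s_2 = Round(s_1, k_1) = 0x2F3
s_3 = Round(s_2, k_2) = 0x06E
s_4 = Round(s_3, k_3) = 0x355
s_5 = Round(s_4, k_4) = 0x4AA
s_6 = Round(s_5, k_5) = 0x687

0x687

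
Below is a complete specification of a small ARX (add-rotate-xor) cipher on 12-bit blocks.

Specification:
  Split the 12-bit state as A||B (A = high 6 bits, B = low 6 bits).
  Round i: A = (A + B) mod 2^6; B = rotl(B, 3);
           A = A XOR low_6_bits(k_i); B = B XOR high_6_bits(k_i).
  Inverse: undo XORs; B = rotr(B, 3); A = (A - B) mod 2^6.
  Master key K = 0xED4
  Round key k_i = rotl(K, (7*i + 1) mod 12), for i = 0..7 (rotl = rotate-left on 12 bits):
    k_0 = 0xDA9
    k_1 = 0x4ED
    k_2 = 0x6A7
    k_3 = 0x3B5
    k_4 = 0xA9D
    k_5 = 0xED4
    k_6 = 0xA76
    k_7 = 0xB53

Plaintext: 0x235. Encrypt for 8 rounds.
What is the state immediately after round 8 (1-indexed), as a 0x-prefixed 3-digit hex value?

0x743

s_0 = plaintext = 0x235
s_1 = Round(s_0, k_0) = 0x518
s_2 = Round(s_1, k_1) = 0x050
s_3 = Round(s_2, k_2) = 0xD98
s_4 = Round(s_3, k_3) = 0xECD
s_5 = Round(s_4, k_4) = 0x543
s_6 = Round(s_5, k_5) = 0x323
s_7 = Round(s_6, k_6) = 0x675
s_8 = Round(s_7, k_7) = 0x743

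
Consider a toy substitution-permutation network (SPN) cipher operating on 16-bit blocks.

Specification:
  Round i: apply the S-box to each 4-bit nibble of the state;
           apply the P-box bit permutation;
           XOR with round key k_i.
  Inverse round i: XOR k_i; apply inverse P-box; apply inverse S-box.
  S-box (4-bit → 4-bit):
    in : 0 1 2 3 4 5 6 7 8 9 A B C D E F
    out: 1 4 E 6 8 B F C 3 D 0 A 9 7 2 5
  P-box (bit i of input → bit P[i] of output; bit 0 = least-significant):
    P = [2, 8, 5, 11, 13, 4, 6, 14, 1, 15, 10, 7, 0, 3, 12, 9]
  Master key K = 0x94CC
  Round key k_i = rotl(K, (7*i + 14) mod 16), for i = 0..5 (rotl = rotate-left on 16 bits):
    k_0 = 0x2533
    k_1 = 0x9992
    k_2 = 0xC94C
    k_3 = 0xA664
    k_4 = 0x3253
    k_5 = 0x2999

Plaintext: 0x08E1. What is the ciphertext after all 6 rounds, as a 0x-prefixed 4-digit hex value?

0x0DBA

s_0 = plaintext = 0x08E1
s_1 = Round(s_0, k_0) = 0xA500
s_2 = Round(s_1, k_1) = 0x3914
s_3 = Round(s_2, k_2) = 0xD586
s_4 = Round(s_3, k_3) = 0x1FDB
s_5 = Round(s_4, k_4) = 0x0F01
s_6 = Round(s_5, k_5) = 0x0DBA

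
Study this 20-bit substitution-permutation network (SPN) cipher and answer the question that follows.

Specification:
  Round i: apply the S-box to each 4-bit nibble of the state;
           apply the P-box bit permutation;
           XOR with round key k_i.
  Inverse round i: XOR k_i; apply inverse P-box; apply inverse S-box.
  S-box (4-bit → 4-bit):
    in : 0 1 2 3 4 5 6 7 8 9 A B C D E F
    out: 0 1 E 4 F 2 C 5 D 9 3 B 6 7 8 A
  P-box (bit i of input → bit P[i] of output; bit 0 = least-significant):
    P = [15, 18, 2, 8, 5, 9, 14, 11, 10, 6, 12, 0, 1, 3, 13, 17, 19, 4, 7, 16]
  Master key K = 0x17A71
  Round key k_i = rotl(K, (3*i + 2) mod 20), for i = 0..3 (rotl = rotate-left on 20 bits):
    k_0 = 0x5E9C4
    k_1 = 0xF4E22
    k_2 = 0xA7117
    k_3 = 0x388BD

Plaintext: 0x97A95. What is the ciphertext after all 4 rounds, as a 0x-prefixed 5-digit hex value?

s_0 = plaintext = 0x97A95
s_1 = Round(s_0, k_0) = 0x8C5A6
s_2 = Round(s_1, k_1) = 0x66DCE
s_3 = Round(s_2, k_2) = 0x906D7
s_4 = Round(s_3, k_3) = 0xA5A98

0xA5A98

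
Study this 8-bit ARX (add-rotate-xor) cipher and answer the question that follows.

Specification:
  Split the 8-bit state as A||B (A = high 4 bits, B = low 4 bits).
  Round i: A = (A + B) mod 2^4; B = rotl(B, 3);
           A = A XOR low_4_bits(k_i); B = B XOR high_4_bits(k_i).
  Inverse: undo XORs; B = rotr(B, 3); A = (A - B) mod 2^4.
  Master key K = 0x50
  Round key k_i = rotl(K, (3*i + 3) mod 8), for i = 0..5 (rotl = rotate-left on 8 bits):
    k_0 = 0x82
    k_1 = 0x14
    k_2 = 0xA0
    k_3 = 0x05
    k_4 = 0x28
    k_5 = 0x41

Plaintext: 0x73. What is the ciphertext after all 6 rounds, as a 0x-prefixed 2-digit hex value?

0xE9

s_0 = plaintext = 0x73
s_1 = Round(s_0, k_0) = 0x81
s_2 = Round(s_1, k_1) = 0xD9
s_3 = Round(s_2, k_2) = 0x66
s_4 = Round(s_3, k_3) = 0x93
s_5 = Round(s_4, k_4) = 0x4B
s_6 = Round(s_5, k_5) = 0xE9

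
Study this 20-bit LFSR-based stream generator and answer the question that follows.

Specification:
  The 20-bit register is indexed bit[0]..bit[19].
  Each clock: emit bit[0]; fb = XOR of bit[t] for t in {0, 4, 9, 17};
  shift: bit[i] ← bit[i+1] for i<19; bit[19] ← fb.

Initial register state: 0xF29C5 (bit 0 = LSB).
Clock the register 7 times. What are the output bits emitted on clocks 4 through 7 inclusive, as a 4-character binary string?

0001

reg_0 = 0xF29C5
clock 1: out=1, reg = 0x794E2
clock 2: out=0, reg = 0xBCA71
clock 3: out=1, reg = 0x5E538
clock 4: out=0, reg = 0xAF29C
clock 5: out=0, reg = 0xD794E
clock 6: out=0, reg = 0x6BCA7
clock 7: out=1, reg = 0x35E53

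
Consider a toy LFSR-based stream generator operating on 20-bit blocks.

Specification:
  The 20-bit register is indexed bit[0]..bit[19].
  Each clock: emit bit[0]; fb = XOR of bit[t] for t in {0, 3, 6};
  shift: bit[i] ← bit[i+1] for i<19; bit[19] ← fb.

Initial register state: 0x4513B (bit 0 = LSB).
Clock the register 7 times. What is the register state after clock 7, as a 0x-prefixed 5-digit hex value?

reg_0 = 0x4513B
clock 1: out=1, reg = 0x2289D
clock 2: out=1, reg = 0x1144E
clock 3: out=0, reg = 0x08A27
clock 4: out=1, reg = 0x84513
clock 5: out=1, reg = 0xC2289
clock 6: out=1, reg = 0x61144
clock 7: out=0, reg = 0xB08A2

0xB08A2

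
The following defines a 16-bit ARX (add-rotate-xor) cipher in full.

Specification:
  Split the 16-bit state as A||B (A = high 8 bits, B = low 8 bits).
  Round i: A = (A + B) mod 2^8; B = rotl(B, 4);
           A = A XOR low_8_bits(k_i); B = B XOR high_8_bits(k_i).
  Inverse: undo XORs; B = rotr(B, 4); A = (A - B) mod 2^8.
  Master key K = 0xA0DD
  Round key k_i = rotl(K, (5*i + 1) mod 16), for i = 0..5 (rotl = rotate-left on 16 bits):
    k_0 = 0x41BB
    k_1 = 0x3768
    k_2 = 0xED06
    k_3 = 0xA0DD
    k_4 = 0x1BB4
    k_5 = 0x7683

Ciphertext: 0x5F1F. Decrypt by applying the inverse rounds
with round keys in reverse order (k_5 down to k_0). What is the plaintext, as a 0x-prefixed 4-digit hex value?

0x8F85

s_0 = ciphertext = 0x5F1F
s_1 = InvRound(s_0, k_5) = 0x4696
s_2 = InvRound(s_1, k_4) = 0x1AD8
s_3 = InvRound(s_2, k_3) = 0x4087
s_4 = InvRound(s_3, k_2) = 0xA0A6
s_5 = InvRound(s_4, k_1) = 0xAF19
s_6 = InvRound(s_5, k_0) = 0x8F85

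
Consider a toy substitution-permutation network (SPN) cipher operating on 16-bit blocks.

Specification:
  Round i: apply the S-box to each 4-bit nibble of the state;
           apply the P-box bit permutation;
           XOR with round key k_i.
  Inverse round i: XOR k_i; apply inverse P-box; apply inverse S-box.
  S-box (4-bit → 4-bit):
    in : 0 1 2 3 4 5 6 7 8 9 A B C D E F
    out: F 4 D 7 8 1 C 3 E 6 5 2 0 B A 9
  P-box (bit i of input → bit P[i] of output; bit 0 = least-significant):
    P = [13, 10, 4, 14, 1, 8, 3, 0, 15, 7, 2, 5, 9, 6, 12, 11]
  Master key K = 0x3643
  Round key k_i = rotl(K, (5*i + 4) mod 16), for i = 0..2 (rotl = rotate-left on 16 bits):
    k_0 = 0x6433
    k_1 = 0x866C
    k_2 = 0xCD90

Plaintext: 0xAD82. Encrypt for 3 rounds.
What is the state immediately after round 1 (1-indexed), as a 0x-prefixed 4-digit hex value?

0x978A

s_0 = plaintext = 0xAD82
s_1 = Round(s_0, k_0) = 0x978A
s_2 = Round(s_1, k_1) = 0x37B5
s_3 = Round(s_2, k_2) = 0x7E50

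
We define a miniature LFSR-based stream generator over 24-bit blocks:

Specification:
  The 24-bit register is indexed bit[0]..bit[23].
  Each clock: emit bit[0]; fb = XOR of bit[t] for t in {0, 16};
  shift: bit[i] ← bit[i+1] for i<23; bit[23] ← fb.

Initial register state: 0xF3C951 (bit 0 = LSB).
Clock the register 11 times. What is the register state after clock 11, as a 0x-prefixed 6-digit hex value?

reg_0 = 0xF3C951
clock 1: out=1, reg = 0x79E4A8
clock 2: out=0, reg = 0xBCF254
clock 3: out=0, reg = 0x5E792A
clock 4: out=0, reg = 0x2F3C95
clock 5: out=1, reg = 0x179E4A
clock 6: out=0, reg = 0x8BCF25
clock 7: out=1, reg = 0x45E792
clock 8: out=0, reg = 0xA2F3C9
clock 9: out=1, reg = 0xD179E4
clock 10: out=0, reg = 0xE8BCF2
clock 11: out=0, reg = 0x745E79

0x745E79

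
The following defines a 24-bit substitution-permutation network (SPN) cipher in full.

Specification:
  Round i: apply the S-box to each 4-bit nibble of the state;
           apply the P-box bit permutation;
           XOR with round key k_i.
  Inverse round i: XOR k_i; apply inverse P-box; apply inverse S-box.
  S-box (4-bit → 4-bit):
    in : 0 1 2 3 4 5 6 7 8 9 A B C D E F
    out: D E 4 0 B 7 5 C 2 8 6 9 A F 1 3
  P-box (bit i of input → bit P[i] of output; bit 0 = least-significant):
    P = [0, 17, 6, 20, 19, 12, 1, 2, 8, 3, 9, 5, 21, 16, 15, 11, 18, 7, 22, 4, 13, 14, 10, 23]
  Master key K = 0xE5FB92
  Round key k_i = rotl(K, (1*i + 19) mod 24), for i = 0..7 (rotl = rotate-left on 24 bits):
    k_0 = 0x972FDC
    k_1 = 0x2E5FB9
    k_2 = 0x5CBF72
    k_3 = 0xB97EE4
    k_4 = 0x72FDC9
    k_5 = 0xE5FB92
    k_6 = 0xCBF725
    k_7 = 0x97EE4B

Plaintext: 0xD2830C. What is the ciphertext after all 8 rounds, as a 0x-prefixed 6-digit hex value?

s_0 = plaintext = 0xD2830C
s_1 = Round(s_0, k_0) = 0x4C4BDA
s_2 = Round(s_1, k_1) = 0x85264F
s_3 = Round(s_2, k_2) = 0x126CF7
s_4 = Round(s_3, k_3) = 0x41AA8C
s_5 = Round(s_4, k_4) = 0xA10F51
s_6 = Round(s_5, k_5) = 0x9F2648
s_7 = Round(s_6, k_6) = 0x4564A1
s_8 = Round(s_7, k_7) = 0x611FA1

0x611FA1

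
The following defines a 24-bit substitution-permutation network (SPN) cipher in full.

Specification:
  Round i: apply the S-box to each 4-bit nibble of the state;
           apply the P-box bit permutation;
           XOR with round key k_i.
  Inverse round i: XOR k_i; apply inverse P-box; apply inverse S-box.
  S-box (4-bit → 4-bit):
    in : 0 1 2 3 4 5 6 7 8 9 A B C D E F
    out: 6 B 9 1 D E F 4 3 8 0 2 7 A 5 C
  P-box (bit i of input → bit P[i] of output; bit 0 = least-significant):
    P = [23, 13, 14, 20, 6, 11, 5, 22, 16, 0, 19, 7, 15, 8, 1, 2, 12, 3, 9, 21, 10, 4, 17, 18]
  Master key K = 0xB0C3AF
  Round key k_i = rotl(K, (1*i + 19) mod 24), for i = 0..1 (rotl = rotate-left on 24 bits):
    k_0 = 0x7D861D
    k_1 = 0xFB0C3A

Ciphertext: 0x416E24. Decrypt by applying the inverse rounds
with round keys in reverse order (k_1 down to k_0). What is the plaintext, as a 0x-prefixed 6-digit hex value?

0xB105F5

s_0 = ciphertext = 0x416E24
s_1 = InvRound(s_0, k_1) = 0x05F7A6
s_2 = InvRound(s_1, k_0) = 0xB105F5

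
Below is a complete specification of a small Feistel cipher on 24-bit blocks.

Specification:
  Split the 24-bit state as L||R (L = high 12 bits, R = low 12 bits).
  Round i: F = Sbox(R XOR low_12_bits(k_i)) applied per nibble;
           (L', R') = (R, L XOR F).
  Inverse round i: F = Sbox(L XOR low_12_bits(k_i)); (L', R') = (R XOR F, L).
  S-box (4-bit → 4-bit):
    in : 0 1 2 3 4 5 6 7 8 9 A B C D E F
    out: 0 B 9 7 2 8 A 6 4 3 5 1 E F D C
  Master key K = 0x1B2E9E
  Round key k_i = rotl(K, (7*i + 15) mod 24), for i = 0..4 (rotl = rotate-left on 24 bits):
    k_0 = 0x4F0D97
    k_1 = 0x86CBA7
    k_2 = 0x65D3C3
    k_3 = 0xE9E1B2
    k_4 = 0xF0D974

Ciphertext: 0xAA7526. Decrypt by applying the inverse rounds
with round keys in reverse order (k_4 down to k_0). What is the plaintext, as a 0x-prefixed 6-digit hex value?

s_0 = ciphertext = 0xAA7526
s_1 = InvRound(s_0, k_4) = 0x2D1AA7
s_2 = InvRound(s_1, k_3) = 0xD002D1
s_3 = InvRound(s_2, k_2) = 0xF36D00
s_4 = InvRound(s_3, k_1) = 0xF3BF36
s_5 = InvRound(s_4, k_0) = 0x668F3B

0x668F3B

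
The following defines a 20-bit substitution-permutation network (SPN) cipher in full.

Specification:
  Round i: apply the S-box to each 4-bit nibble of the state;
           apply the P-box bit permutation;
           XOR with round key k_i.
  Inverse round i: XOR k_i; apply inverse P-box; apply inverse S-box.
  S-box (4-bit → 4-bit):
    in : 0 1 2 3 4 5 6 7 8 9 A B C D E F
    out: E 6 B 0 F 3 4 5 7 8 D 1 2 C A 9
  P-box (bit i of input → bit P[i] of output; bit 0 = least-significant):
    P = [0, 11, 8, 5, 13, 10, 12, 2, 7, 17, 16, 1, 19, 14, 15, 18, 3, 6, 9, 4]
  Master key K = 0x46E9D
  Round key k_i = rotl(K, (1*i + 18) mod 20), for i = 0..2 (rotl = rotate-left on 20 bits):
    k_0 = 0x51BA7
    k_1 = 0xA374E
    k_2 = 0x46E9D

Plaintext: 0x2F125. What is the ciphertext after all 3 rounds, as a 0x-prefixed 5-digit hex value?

0x78E13

s_0 = plaintext = 0x2F125
s_1 = Round(s_0, k_0) = 0xA37FA
s_2 = Round(s_1, k_1) = 0xB14F3
s_3 = Round(s_2, k_2) = 0x78E13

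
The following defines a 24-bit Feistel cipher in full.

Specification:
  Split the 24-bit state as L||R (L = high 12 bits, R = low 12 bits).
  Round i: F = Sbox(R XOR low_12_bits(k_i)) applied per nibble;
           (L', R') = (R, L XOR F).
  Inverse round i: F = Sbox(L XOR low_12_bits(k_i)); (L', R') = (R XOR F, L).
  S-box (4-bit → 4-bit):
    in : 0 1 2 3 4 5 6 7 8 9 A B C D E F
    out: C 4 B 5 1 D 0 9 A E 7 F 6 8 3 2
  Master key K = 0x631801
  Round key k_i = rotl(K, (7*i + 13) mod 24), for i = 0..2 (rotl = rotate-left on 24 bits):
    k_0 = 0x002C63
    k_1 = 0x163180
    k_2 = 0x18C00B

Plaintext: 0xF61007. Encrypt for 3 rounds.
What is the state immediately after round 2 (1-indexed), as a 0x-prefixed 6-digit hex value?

0x960A3B

s_0 = plaintext = 0xF61007
s_1 = Round(s_0, k_0) = 0x007960
s_2 = Round(s_1, k_1) = 0x960A3B
s_3 = Round(s_2, k_2) = 0xA3BE3C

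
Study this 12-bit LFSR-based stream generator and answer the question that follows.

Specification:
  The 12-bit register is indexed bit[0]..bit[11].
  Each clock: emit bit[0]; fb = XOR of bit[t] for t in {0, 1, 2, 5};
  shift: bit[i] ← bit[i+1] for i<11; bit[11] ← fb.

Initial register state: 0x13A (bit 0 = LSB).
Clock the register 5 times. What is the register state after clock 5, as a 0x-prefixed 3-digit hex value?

reg_0 = 0x13A
clock 1: out=0, reg = 0x09D
clock 2: out=1, reg = 0x04E
clock 3: out=0, reg = 0x027
clock 4: out=1, reg = 0x013
clock 5: out=1, reg = 0x009

0x009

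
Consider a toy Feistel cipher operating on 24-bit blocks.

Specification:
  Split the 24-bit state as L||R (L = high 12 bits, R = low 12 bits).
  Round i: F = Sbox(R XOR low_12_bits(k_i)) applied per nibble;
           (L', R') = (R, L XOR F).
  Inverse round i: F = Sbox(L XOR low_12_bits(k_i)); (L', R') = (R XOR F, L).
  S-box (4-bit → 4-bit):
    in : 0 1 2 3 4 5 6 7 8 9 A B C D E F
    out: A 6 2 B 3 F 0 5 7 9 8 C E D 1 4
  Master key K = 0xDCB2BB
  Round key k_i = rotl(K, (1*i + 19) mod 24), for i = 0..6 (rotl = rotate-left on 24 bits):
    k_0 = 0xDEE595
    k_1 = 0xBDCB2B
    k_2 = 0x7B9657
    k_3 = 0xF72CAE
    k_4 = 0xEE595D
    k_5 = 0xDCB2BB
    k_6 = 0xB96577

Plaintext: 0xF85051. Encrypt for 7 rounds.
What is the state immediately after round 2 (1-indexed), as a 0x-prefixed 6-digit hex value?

0x066C6C

s_0 = plaintext = 0xF85051
s_1 = Round(s_0, k_0) = 0x051066
s_2 = Round(s_1, k_1) = 0x066C6C
s_3 = Round(s_2, k_2) = 0xC6C8DA
s_4 = Round(s_3, k_3) = 0x8DAF3F
s_5 = Round(s_4, k_4) = 0xF3F8D8
s_6 = Round(s_5, k_5) = 0x8D8734
s_7 = Round(s_6, k_6) = 0x734AE3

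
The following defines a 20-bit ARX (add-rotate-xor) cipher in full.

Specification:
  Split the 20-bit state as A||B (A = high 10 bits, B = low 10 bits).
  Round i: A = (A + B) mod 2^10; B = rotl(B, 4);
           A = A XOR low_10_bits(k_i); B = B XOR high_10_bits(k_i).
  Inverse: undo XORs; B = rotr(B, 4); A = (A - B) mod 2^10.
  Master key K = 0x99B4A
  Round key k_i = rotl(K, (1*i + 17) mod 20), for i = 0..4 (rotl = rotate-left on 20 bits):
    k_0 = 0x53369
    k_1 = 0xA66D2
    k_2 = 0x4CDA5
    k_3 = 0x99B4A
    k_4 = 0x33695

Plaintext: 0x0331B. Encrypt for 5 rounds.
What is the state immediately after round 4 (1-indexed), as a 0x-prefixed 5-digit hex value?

0xFCB34

s_0 = plaintext = 0x0331B
s_1 = Round(s_0, k_0) = 0x138F0
s_2 = Round(s_1, k_1) = 0xFB19A
s_3 = Round(s_2, k_2) = 0x08C95
s_4 = Round(s_3, k_3) = 0xFCB34
s_5 = Round(s_4, k_4) = 0x6CF81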